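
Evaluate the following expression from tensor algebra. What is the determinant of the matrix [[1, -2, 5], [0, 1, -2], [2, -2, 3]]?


Expanding along the first row, det(A) = a11*M_11 - a12*M_12 + a13*M_13, where M_1j is the (1,j) minor.
Minor M_11 = 1*3 - -2*-2 = -1
Minor M_12 = 0*3 - -2*2 = 4
Minor M_13 = 0*-2 - 1*2 = -2
det = 1*(-1) - -2*(4) + 5*(-2)
    = -1 - -8 + -10
    = -3

-3


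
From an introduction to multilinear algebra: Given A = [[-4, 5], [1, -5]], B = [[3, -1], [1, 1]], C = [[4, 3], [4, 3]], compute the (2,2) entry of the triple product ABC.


(ABC)_{22} = sum_m (AB)_{2m} C_{m2}. First compute row 2 of AB.
(AB)_{21} = 1*3 + -5*1 = -2
(AB)_{22} = 1*-1 + -5*1 = -6
Now contract with column 2 of C:
(AB)_{21} * C_{12} = -2 * 3 = -6
(AB)_{22} * C_{22} = -6 * 3 = -18
(ABC)_{22} = -6 + -18 = -24

-24


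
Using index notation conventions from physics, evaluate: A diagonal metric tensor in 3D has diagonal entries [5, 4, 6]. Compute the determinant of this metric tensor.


For a diagonal metric, the determinant is the product of diagonal entries.
Diagonal entries: 5, 4, 6
det(g) = 5 * 4 * 6 = 120

120


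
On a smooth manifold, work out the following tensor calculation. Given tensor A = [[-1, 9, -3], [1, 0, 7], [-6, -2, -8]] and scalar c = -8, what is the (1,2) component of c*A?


Scalar multiplication: (cA)_{ij} = c * A_{ij}.
c = -8
A_{12} = 9
(cA)_{12} = -8 * 9 = -72

-72


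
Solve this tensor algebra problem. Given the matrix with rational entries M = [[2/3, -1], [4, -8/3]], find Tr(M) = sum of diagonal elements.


The trace is the sum of diagonal entries.
Diagonal: M[1,1] = 2/3, M[2,2] = -8/3
Tr(M) = 2/3 + -8/3
Computing step by step:
After adding M[1,1]: 2/3
After adding M[2,2]: -2
Tr(M) = -2

-2


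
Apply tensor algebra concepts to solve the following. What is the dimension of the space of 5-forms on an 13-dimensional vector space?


The dimension of the space of p-forms on an n-dimensional space is C(n, p).
n = 13, p = 5
C(13, 5) = 13! / (5! * 8!) = 1287

1287


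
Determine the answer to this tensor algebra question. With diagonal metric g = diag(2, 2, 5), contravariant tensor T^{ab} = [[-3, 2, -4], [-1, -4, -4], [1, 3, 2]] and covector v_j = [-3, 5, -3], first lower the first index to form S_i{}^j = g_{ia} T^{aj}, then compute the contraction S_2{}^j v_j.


Step 1: lower the first index. For a diagonal metric, g_{ia} T^{aj} = g_{ii} T^{ij} (no sum on i).
g_{22} = 2
S_2{}^1 = 2 * T^{21} = 2 * -1 = -2
S_2{}^2 = 2 * T^{22} = 2 * -4 = -8
S_2{}^3 = 2 * T^{23} = 2 * -4 = -8
Step 2: contract S_2{}^j with v_j.
S_2{}^1 * v_1 = -2 * -3 = 6
S_2{}^2 * v_2 = -8 * 5 = -40
S_2{}^3 * v_3 = -8 * -3 = 24
Result = 6 + -40 + 24 = -10

-10


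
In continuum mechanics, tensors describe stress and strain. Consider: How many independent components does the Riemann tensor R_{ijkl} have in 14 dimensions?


The Riemann tensor in d dimensions has d^2(d^2 - 1)/12 independent components.
d = 14, so d^2 = 196
d^2 - 1 = 195
d^2(d^2 - 1) = 196 * 195 = 38220
Divide by 12: 38220 / 12 = 3185

3185


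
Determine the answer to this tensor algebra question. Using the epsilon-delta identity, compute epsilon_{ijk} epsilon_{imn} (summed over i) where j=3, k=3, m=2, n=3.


Using the identity: epsilon_{ijk} epsilon_{imn} = delta_{jm} delta_{kn} - delta_{jn} delta_{km}.
delta_{32} = 0
delta_{33} = 1
delta_{33} = 1
delta_{32} = 0
Result = 0 * 1 - 1 * 0 = 0 - 0 = 0

0


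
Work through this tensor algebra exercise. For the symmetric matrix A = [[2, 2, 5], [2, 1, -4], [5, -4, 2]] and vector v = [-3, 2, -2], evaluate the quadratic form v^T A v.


First compute Av:
(Av)_1 = 2*-3 + 2*2 + 5*-2 = -12
(Av)_2 = 2*-3 + 1*2 + -4*-2 = 4
(Av)_3 = 5*-3 + -4*2 + 2*-2 = -27
Av = [-12, 4, -27]
Then v^T (Av) = -3*-12 + 2*4 + -2*-27
= 36 + 8 + 54 = 98

98


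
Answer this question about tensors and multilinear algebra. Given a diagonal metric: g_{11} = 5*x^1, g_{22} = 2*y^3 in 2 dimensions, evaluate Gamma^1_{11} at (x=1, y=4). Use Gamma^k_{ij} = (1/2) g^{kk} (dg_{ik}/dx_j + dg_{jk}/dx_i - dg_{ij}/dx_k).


For a diagonal metric, Gamma^k_{ij} = (1/2) g^{kk} (dg_{ik}/dx_j + dg_{jk}/dx_i - dg_{ij}/dx_k).
The metric is diagonal, so g_{ab} = 0 for a != b.
At the given point: g_{11} = 5, g_{22} = 128
g^{11} = 1/5
dg_{11}/dx_1 = dg_{11}/dx_1 = 5
dg_{11}/dx_1 = dg_{11}/dx_1 = 5
dg_{11}/dx_1 = dg_{11}/dx_1 = 5
Numerator = 5 + 5 - 5 = 5
Gamma^1_{11} = 5 / (2 * 5) = 1/2

1/2


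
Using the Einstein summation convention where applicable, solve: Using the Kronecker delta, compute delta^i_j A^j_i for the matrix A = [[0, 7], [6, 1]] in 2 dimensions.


The contraction (trace) of a rank-2 tensor is the sum of its diagonal elements.
Diagonal entries: A[1,1] = 0, A[2,2] = 1
Tr(A) = 0 + 1 = 1

1


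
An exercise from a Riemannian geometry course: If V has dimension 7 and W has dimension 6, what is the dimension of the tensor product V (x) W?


The dimension of a tensor product is the product of dimensions.
dim(V) = 7, dim(W) = 6
dim(V (x) W) = 7 * 6 = 42

42


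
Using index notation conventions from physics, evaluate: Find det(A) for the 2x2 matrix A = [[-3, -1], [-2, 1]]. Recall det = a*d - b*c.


For a 2x2 matrix [[a, b], [c, d]], det = a*d - b*c.
a = -3, b = -1, c = -2, d = 1
a*d = -3 * 1 = -3
b*c = -1 * -2 = 2
det = -3 - 2 = -5

-5


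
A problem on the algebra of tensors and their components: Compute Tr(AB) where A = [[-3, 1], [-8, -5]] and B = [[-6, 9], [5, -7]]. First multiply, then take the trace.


Tr(AB) = sum_i (AB)_{ii} where (AB)_{ii} = sum_k A_{ik} B_{ki}.
(AB)_{11} = -3*-6 + 1*5 = 23
(AB)_{22} = -8*9 + -5*-7 = -37
Tr(AB) = 23 + -37 = -14

-14


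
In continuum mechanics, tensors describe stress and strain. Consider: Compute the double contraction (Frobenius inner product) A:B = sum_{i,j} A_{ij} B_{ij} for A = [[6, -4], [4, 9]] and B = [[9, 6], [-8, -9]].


A:B = sum over all i,j of A_{ij} * B_{ij}.
Row 1: 6*9=54, -4*6=-24 => row sum = 30
Row 2: 4*-8=-32, 9*-9=-81 => row sum = -113
Total = 30 + -113 = -83

-83


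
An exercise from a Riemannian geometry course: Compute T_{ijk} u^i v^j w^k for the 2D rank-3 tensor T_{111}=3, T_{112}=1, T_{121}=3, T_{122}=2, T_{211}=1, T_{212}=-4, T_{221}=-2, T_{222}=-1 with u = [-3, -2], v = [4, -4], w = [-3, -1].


S = sum over i,j,k of T_{ijk} u_i v_j w_k. Expanding all 8 terms:
T_{111}*u_1*v_1*w_1 = 3*-3*4*-3 = 108  (running total: 108)
T_{112}*u_1*v_1*w_2 = 1*-3*4*-1 = 12  (running total: 120)
T_{121}*u_1*v_2*w_1 = 3*-3*-4*-3 = -108  (running total: 12)
T_{122}*u_1*v_2*w_2 = 2*-3*-4*-1 = -24  (running total: -12)
T_{211}*u_2*v_1*w_1 = 1*-2*4*-3 = 24  (running total: 12)
T_{212}*u_2*v_1*w_2 = -4*-2*4*-1 = -32  (running total: -20)
T_{221}*u_2*v_2*w_1 = -2*-2*-4*-3 = 48  (running total: 28)
T_{222}*u_2*v_2*w_2 = -1*-2*-4*-1 = 8  (running total: 36)
S = 36

36


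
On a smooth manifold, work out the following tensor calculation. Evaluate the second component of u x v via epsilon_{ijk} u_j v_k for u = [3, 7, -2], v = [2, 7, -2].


(u x v)_2 = sum_{j,k} epsilon_{2jk} u_j v_k. Only permutations of (1,2,3) contribute; the two non-zero terms are:
eps_{213} u_1 v_3 = -1 * 3 * -2 = 6
eps_{231} u_3 v_1 = 1 * -2 * 2 = -4
(u x v)_2 = 2

2


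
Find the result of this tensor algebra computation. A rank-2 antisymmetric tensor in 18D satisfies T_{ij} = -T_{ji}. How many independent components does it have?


An antisymmetric rank-2 tensor satisfies A_{ij} = -A_{ji}, so diagonal entries are zero.
The independent components are the upper-triangular entries: C(n, 2) = n(n-1)/2.
n = 18
C(18, 2) = 18 * 17 / 2 = 306 / 2 = 153

153


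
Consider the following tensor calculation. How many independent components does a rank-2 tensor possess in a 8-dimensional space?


The number of components of a rank-r tensor in d dimensions is d^r.
Here d = 8 and r = 2.
8^2 = 64

64


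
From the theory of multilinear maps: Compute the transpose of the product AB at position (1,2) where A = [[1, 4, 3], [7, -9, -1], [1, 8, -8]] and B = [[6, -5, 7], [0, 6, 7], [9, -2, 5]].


(AB)^T_{ij} = (AB)_{ji} = sum_k A_{jk} B_{ki}.
For i=1, j=2 we need (AB)_{21}:
A_{21} * B_{11} = 7 * 6 = 42
A_{22} * B_{21} = -9 * 0 = 0
A_{23} * B_{31} = -1 * 9 = -9
Sum = 42 + 0 + -9 = 33

33


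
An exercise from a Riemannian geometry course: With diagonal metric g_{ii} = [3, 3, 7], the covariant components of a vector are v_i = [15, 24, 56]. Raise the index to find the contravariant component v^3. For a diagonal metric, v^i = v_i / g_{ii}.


To raise an index with a diagonal metric: v^i = v_i / g_{ii}.
For index 3: v_3 = 56, g_{33} = 7
v^3 = 56 / 7 = 8

8


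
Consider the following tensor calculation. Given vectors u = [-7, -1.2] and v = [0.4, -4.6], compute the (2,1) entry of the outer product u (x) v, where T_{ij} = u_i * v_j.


The outer product entry T_{ij} = u_i * v_j.
We need i=2, j=1.
u_2 = -1.2, v_1 = 0.4
T_{2,1} = -1.2 * 0.4 = -0.48

-0.48


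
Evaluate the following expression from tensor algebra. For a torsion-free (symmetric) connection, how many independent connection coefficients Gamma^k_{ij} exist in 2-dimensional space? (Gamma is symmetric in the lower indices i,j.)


Christoffel symbols Gamma^k_{ij} are symmetric in i,j, so there are d * d(d+1)/2 independent symbols.
d = 2
d(d+1)/2 = 2 * 3 / 2 = 3
Total = 2 * 3 = 6

6


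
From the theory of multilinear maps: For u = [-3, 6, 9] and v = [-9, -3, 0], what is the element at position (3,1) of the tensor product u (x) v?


The outer product entry T_{ij} = u_i * v_j.
We need i=3, j=1.
u_3 = 9, v_1 = -9
T_{3,1} = 9 * -9 = -81

-81


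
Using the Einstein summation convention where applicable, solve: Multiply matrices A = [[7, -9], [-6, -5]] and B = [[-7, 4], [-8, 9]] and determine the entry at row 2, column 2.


(AB)_{ij} = sum_k A_{ik} B_{kj}.
For i=2, j=2:
A_{21} * B_{12} = -6 * 4 = -24
A_{22} * B_{22} = -5 * 9 = -45
Sum = -24 + -45 = -69

-69


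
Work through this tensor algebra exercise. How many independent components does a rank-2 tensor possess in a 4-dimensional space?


The number of components of a rank-r tensor in d dimensions is d^r.
Here d = 4 and r = 2.
4^2 = 16

16


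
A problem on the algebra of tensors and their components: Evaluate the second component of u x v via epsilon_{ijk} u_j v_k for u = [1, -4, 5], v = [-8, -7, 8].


(u x v)_2 = sum_{j,k} epsilon_{2jk} u_j v_k. Only permutations of (1,2,3) contribute; the two non-zero terms are:
eps_{213} u_1 v_3 = -1 * 1 * 8 = -8
eps_{231} u_3 v_1 = 1 * 5 * -8 = -40
(u x v)_2 = -48

-48


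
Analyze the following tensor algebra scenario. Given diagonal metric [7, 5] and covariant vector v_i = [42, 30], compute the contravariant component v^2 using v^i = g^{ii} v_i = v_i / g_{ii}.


To raise an index with a diagonal metric: v^i = v_i / g_{ii}.
For index 2: v_2 = 30, g_{22} = 5
v^2 = 30 / 5 = 6

6


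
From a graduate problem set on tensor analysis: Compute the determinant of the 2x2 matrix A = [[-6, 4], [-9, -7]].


For a 2x2 matrix [[a, b], [c, d]], det = a*d - b*c.
a = -6, b = 4, c = -9, d = -7
a*d = -6 * -7 = 42
b*c = 4 * -9 = -36
det = 42 - -36 = 78

78


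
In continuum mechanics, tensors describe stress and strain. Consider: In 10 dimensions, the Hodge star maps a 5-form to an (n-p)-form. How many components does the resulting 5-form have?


The Hodge dual of a p-form on an n-dimensional manifold is an (n-p)-form.
n = 10, p = 5, so dual degree = 10 - 5 = 5
The number of components is C(n, n-p) = C(10, 5) = 252

252


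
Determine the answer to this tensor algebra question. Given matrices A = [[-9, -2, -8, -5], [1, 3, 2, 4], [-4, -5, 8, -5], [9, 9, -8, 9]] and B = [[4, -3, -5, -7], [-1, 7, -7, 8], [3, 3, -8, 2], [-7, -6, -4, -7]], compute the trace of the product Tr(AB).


Tr(AB) = sum_i (AB)_{ii} where (AB)_{ii} = sum_k A_{ik} B_{ki}.
(AB)_{11} = -9*4 + -2*-1 + -8*3 + -5*-7 = -23
(AB)_{22} = 1*-3 + 3*7 + 2*3 + 4*-6 = 0
(AB)_{33} = -4*-5 + -5*-7 + 8*-8 + -5*-4 = 11
(AB)_{44} = 9*-7 + 9*8 + -8*2 + 9*-7 = -70
Tr(AB) = -23 + 0 + 11 + -70 = -82

-82


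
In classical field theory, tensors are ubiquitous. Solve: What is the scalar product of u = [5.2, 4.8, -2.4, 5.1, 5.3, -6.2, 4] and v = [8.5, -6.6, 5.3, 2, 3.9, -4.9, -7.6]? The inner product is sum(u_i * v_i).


The inner product u . v = sum of u_i * v_i.
Term-by-term: 5.2 * 8.5, 4.8 * -6.6, -2.4 * 5.3, 5.1 * 2, 5.3 * 3.9, -6.2 * -4.9, 4 * -7.6
Products: 44.2, -31.68, -12.72, 10.2, 20.67, 30.38, -30.4
Sum = 44.2 + -31.68 + -12.72 + 10.2 + 20.67 + 30.38 + -30.4 = 30.65

30.65


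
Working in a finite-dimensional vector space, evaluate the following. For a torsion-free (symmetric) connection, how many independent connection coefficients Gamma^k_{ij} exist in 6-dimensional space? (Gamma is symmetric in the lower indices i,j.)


Christoffel symbols Gamma^k_{ij} are symmetric in i,j, so there are d * d(d+1)/2 independent symbols.
d = 6
d(d+1)/2 = 6 * 7 / 2 = 21
Total = 6 * 21 = 126

126


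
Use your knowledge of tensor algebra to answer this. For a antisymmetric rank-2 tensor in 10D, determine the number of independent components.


A antisymmetric rank-2 tensor in d dimensions has d(d-1)/2 independent components.
d = 10
d(d-1)/2 = 10 * 9 / 2 = 90 / 2 = 45

45


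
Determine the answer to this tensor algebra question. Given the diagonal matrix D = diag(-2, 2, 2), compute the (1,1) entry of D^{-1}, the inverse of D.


For a diagonal matrix, the inverse has entries (D^{-1})_{ii} = 1/d_{ii}.
The diagonal entries are: d_{11} = -2, d_{22} = 2, d_{33} = 2
We need (D^{-1})_{11} = 1/d_{11} = 1/-2 = -1/2

-1/2


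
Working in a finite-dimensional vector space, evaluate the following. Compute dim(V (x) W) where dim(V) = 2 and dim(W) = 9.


The dimension of a tensor product is the product of dimensions.
dim(V) = 2, dim(W) = 9
dim(V (x) W) = 2 * 9 = 18

18


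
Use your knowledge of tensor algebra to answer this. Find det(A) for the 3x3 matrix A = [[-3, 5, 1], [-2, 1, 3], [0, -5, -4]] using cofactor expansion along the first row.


Expanding along the first row, det(A) = a11*M_11 - a12*M_12 + a13*M_13, where M_1j is the (1,j) minor.
Minor M_11 = 1*-4 - 3*-5 = 11
Minor M_12 = -2*-4 - 3*0 = 8
Minor M_13 = -2*-5 - 1*0 = 10
det = -3*(11) - 5*(8) + 1*(10)
    = -33 - 40 + 10
    = -63

-63


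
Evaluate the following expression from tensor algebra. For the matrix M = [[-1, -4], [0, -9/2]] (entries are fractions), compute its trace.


The trace is the sum of diagonal entries.
Diagonal: M[1,1] = -1, M[2,2] = -9/2
Tr(M) = -1 + -9/2
Computing step by step:
After adding M[1,1]: -1
After adding M[2,2]: -11/2
Tr(M) = -11/2

-11/2


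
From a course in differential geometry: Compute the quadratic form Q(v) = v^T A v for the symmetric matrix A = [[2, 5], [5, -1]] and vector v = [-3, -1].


First compute Av:
(Av)_1 = 2*-3 + 5*-1 = -11
(Av)_2 = 5*-3 + -1*-1 = -14
Av = [-11, -14]
Then v^T (Av) = -3*-11 + -1*-14
= 33 + 14 = 47

47


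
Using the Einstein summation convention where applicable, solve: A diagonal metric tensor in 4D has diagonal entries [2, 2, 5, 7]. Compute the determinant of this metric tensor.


For a diagonal metric, the determinant is the product of diagonal entries.
Diagonal entries: 2, 2, 5, 7
det(g) = 2 * 2 * 5 * 7 = 140

140


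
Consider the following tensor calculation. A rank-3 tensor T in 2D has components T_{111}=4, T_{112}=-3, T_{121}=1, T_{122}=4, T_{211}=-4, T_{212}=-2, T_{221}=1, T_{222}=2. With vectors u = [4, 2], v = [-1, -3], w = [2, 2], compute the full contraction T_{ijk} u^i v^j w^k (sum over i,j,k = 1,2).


S = sum over i,j,k of T_{ijk} u_i v_j w_k. Expanding all 8 terms:
T_{111}*u_1*v_1*w_1 = 4*4*-1*2 = -32  (running total: -32)
T_{112}*u_1*v_1*w_2 = -3*4*-1*2 = 24  (running total: -8)
T_{121}*u_1*v_2*w_1 = 1*4*-3*2 = -24  (running total: -32)
T_{122}*u_1*v_2*w_2 = 4*4*-3*2 = -96  (running total: -128)
T_{211}*u_2*v_1*w_1 = -4*2*-1*2 = 16  (running total: -112)
T_{212}*u_2*v_1*w_2 = -2*2*-1*2 = 8  (running total: -104)
T_{221}*u_2*v_2*w_1 = 1*2*-3*2 = -12  (running total: -116)
T_{222}*u_2*v_2*w_2 = 2*2*-3*2 = -24  (running total: -140)
S = -140

-140


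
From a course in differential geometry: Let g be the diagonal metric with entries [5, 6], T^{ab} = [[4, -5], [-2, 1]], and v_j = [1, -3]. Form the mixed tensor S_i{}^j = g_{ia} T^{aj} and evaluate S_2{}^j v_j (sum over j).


Step 1: lower the first index. For a diagonal metric, g_{ia} T^{aj} = g_{ii} T^{ij} (no sum on i).
g_{22} = 6
S_2{}^1 = 6 * T^{21} = 6 * -2 = -12
S_2{}^2 = 6 * T^{22} = 6 * 1 = 6
Step 2: contract S_2{}^j with v_j.
S_2{}^1 * v_1 = -12 * 1 = -12
S_2{}^2 * v_2 = 6 * -3 = -18
Result = -12 + -18 = -30

-30


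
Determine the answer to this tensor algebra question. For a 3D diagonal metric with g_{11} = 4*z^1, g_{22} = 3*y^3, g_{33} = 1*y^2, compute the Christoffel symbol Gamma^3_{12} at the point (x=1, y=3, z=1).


For a diagonal metric, Gamma^k_{ij} = (1/2) g^{kk} (dg_{ik}/dx_j + dg_{jk}/dx_i - dg_{ij}/dx_k).
The metric is diagonal, so g_{ab} = 0 for a != b.
At the given point: g_{11} = 4, g_{22} = 81, g_{33} = 9
g^{33} = 1/9
dg_{13}/dx_2 = 0 (off-diagonal)
dg_{23}/dx_1 = 0 (off-diagonal)
dg_{12}/dx_3 = 0 (off-diagonal)
Numerator = 0 + 0 - 0 = 0
Gamma^3_{12} = 0 / (2 * 9) = 0

0


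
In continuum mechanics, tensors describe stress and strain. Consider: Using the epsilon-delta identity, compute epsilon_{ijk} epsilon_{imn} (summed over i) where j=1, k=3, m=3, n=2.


Using the identity: epsilon_{ijk} epsilon_{imn} = delta_{jm} delta_{kn} - delta_{jn} delta_{km}.
delta_{13} = 0
delta_{32} = 0
delta_{12} = 0
delta_{33} = 1
Result = 0 * 0 - 0 * 1 = 0 - 0 = 0

0


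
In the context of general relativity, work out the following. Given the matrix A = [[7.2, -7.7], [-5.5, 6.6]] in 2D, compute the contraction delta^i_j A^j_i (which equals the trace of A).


The contraction (trace) of a rank-2 tensor is the sum of its diagonal elements.
Diagonal entries: A[1,1] = 7.2, A[2,2] = 6.6
Tr(A) = 7.2 + 6.6 = 13.8

13.8


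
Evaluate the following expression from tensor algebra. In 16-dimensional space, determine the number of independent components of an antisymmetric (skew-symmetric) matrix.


An antisymmetric rank-2 tensor satisfies A_{ij} = -A_{ji}, so diagonal entries are zero.
The independent components are the upper-triangular entries: C(n, 2) = n(n-1)/2.
n = 16
C(16, 2) = 16 * 15 / 2 = 240 / 2 = 120

120


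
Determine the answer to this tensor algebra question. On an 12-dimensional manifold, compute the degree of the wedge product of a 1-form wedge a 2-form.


The degree of a wedge product is the sum of the degrees of the individual forms.
Degrees: 1, 2
Total degree = 1 + 2 = 3

3


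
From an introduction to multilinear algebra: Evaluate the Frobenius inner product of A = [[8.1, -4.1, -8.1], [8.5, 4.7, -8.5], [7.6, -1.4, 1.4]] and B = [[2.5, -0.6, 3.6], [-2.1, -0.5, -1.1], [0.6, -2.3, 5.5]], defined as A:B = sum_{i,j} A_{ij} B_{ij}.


A:B = sum over all i,j of A_{ij} * B_{ij}.
Row 1: 8.1*2.5=20.25, -4.1*-0.6=2.46, -8.1*3.6=-29.16 => row sum = -6.45
Row 2: 8.5*-2.1=-17.85, 4.7*-0.5=-2.35, -8.5*-1.1=9.35 => row sum = -10.85
Row 3: 7.6*0.6=4.56, -1.4*-2.3=3.22, 1.4*5.5=7.7 => row sum = 15.48
Total = -6.45 + -10.85 + 15.48 = -1.82

-1.82


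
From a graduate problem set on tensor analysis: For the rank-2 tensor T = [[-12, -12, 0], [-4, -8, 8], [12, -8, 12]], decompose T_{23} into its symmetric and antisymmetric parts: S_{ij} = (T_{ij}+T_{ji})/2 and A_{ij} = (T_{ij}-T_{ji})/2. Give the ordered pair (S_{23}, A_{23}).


T_{23} = 8
T_{32} = -8
S_{23} = (8 + -8)/2 = 0/2 = 0
A_{23} = (8 - -8)/2 = 16/2 = 8
Check: S + A = 0 + 8 = 8 = T_{23}.

(0, 8)


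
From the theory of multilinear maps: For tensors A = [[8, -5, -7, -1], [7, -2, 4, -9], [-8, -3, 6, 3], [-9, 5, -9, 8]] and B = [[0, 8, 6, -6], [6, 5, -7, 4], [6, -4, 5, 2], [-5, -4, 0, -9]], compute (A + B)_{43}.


Tensor addition is component-wise: (A + B)_{ij} = A_{ij} + B_{ij}.
A_{43} = -9
B_{43} = 0
(A + B)_{43} = -9 + 0 = -9

-9


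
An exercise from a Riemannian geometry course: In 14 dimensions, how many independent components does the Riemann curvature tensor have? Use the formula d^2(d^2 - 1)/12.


The Riemann tensor in d dimensions has d^2(d^2 - 1)/12 independent components.
d = 14, so d^2 = 196
d^2 - 1 = 195
d^2(d^2 - 1) = 196 * 195 = 38220
Divide by 12: 38220 / 12 = 3185

3185


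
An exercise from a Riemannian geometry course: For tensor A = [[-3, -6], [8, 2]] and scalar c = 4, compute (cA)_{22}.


Scalar multiplication: (cA)_{ij} = c * A_{ij}.
c = 4
A_{22} = 2
(cA)_{22} = 4 * 2 = 8

8


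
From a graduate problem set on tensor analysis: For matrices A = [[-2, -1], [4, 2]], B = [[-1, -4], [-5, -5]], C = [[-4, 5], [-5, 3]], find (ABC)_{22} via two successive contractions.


(ABC)_{22} = sum_m (AB)_{2m} C_{m2}. First compute row 2 of AB.
(AB)_{21} = 4*-1 + 2*-5 = -14
(AB)_{22} = 4*-4 + 2*-5 = -26
Now contract with column 2 of C:
(AB)_{21} * C_{12} = -14 * 5 = -70
(AB)_{22} * C_{22} = -26 * 3 = -78
(ABC)_{22} = -70 + -78 = -148

-148


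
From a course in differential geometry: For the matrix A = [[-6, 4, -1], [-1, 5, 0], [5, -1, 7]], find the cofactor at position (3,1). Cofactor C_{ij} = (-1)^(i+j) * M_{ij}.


To find cofactor C_{31}, delete row 3 and column 1.
The resulting 2x2 submatrix is: [[4, -1], [5, 0]]
Minor M_{31} = 4*0 - -1*5
  = 0 - -5 = 5
Sign = (-1)^(3+1) = (-1)^4 = 1
Cofactor C_{31} = 1 * 5 = 5

5


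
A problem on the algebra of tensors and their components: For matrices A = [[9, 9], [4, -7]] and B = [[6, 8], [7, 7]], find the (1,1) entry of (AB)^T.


(AB)^T_{ij} = (AB)_{ji} = sum_k A_{jk} B_{ki}.
For i=1, j=1 we need (AB)_{11}:
A_{11} * B_{11} = 9 * 6 = 54
A_{12} * B_{21} = 9 * 7 = 63
Sum = 54 + 63 = 117

117


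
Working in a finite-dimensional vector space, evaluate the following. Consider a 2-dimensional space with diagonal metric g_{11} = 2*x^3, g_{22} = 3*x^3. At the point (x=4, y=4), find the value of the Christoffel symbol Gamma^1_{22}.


For a diagonal metric, Gamma^k_{ij} = (1/2) g^{kk} (dg_{ik}/dx_j + dg_{jk}/dx_i - dg_{ij}/dx_k).
The metric is diagonal, so g_{ab} = 0 for a != b.
At the given point: g_{11} = 128, g_{22} = 192
g^{11} = 1/128
dg_{21}/dx_2 = 0 (off-diagonal)
dg_{21}/dx_2 = 0 (off-diagonal)
dg_{22}/dx_1 = dg_{22}/dx_1 = 144
Numerator = 0 + 0 - 144 = -144
Gamma^1_{22} = -144 / (2 * 128) = -9/16

-9/16


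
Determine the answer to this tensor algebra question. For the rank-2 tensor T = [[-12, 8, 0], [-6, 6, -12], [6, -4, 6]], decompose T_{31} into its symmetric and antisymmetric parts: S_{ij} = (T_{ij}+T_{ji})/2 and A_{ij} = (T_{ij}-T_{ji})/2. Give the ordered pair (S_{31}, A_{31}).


T_{31} = 6
T_{13} = 0
S_{31} = (6 + 0)/2 = 6/2 = 3
A_{31} = (6 - 0)/2 = 6/2 = 3
Check: S + A = 3 + 3 = 6 = T_{31}.

(3, 3)


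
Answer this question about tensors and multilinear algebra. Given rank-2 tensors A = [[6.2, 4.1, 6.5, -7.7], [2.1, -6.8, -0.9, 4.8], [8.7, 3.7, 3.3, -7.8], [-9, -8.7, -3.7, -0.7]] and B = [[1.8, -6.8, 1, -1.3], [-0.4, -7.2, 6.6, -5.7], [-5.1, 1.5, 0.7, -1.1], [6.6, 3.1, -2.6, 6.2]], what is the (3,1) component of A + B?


Tensor addition is component-wise: (A + B)_{ij} = A_{ij} + B_{ij}.
A_{31} = 8.7
B_{31} = -5.1
(A + B)_{31} = 8.7 + -5.1 = 3.6

3.6


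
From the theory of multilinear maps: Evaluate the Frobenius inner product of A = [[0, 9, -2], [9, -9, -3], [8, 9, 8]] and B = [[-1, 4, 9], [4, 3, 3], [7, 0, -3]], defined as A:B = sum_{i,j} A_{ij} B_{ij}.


A:B = sum over all i,j of A_{ij} * B_{ij}.
Row 1: 0*-1=0, 9*4=36, -2*9=-18 => row sum = 18
Row 2: 9*4=36, -9*3=-27, -3*3=-9 => row sum = 0
Row 3: 8*7=56, 9*0=0, 8*-3=-24 => row sum = 32
Total = 18 + 0 + 32 = 50

50


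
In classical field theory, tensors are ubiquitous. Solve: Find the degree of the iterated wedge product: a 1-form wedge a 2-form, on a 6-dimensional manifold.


The degree of a wedge product is the sum of the degrees of the individual forms.
Degrees: 1, 2
Total degree = 1 + 2 = 3

3


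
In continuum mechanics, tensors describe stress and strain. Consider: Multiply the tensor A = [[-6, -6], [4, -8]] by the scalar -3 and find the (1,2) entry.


Scalar multiplication: (cA)_{ij} = c * A_{ij}.
c = -3
A_{12} = -6
(cA)_{12} = -3 * -6 = 18

18


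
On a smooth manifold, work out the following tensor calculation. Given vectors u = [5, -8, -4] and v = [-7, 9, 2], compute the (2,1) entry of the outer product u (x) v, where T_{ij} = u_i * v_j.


The outer product entry T_{ij} = u_i * v_j.
We need i=2, j=1.
u_2 = -8, v_1 = -7
T_{2,1} = -8 * -7 = 56

56


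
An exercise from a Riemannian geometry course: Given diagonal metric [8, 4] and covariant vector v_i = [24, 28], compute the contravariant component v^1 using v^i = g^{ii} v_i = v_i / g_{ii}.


To raise an index with a diagonal metric: v^i = v_i / g_{ii}.
For index 1: v_1 = 24, g_{11} = 8
v^1 = 24 / 8 = 3

3


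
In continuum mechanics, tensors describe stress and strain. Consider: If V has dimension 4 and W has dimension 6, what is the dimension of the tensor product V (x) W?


The dimension of a tensor product is the product of dimensions.
dim(V) = 4, dim(W) = 6
dim(V (x) W) = 4 * 6 = 24

24


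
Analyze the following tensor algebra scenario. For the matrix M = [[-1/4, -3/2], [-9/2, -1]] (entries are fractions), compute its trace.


The trace is the sum of diagonal entries.
Diagonal: M[1,1] = -1/4, M[2,2] = -1
Tr(M) = -1/4 + -1
Computing step by step:
After adding M[1,1]: -1/4
After adding M[2,2]: -5/4
Tr(M) = -5/4

-5/4


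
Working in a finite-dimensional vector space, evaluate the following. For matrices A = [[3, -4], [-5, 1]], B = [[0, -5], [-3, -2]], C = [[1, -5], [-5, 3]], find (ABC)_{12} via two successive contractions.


(ABC)_{12} = sum_m (AB)_{1m} C_{m2}. First compute row 1 of AB.
(AB)_{11} = 3*0 + -4*-3 = 12
(AB)_{12} = 3*-5 + -4*-2 = -7
Now contract with column 2 of C:
(AB)_{11} * C_{12} = 12 * -5 = -60
(AB)_{12} * C_{22} = -7 * 3 = -21
(ABC)_{12} = -60 + -21 = -81

-81


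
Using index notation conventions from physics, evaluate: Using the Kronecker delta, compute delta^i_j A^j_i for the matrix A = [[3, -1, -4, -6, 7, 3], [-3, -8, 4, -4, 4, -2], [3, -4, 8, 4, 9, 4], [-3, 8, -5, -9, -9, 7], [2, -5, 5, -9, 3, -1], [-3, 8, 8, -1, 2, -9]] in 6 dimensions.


The contraction (trace) of a rank-2 tensor is the sum of its diagonal elements.
Diagonal entries: A[1,1] = 3, A[2,2] = -8, A[3,3] = 8, A[4,4] = -9, A[5,5] = 3, A[6,6] = -9
Tr(A) = 3 + -8 + 8 + -9 + 3 + -9 = -12

-12


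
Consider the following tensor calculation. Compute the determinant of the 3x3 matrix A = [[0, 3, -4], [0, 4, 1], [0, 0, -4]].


Expanding along the first row, det(A) = a11*M_11 - a12*M_12 + a13*M_13, where M_1j is the (1,j) minor.
Minor M_11 = 4*-4 - 1*0 = -16
Minor M_12 = 0*-4 - 1*0 = 0
Minor M_13 = 0*0 - 4*0 = 0
det = 0*(-16) - 3*(0) + -4*(0)
    = 0 - 0 + 0
    = 0

0


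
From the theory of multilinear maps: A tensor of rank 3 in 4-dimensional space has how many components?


The number of components of a rank-r tensor in d dimensions is d^r.
Here d = 4 and r = 3.
4^3 = 64

64


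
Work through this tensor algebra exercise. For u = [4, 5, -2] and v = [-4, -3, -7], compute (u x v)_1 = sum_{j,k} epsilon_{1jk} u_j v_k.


(u x v)_1 = sum_{j,k} epsilon_{1jk} u_j v_k. Only permutations of (1,2,3) contribute; the two non-zero terms are:
eps_{123} u_2 v_3 = 1 * 5 * -7 = -35
eps_{132} u_3 v_2 = -1 * -2 * -3 = -6
(u x v)_1 = -41

-41


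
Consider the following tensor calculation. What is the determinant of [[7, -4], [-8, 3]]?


For a 2x2 matrix [[a, b], [c, d]], det = a*d - b*c.
a = 7, b = -4, c = -8, d = 3
a*d = 7 * 3 = 21
b*c = -4 * -8 = 32
det = 21 - 32 = -11

-11


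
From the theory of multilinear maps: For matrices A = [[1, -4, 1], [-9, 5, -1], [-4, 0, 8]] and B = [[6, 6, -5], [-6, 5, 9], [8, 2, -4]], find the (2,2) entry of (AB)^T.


(AB)^T_{ij} = (AB)_{ji} = sum_k A_{jk} B_{ki}.
For i=2, j=2 we need (AB)_{22}:
A_{21} * B_{12} = -9 * 6 = -54
A_{22} * B_{22} = 5 * 5 = 25
A_{23} * B_{32} = -1 * 2 = -2
Sum = -54 + 25 + -2 = -31

-31


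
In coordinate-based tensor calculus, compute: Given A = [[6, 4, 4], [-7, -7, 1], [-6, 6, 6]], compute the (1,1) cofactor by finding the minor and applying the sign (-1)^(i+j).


To find cofactor C_{11}, delete row 1 and column 1.
The resulting 2x2 submatrix is: [[-7, 1], [6, 6]]
Minor M_{11} = -7*6 - 1*6
  = -42 - 6 = -48
Sign = (-1)^(1+1) = (-1)^2 = 1
Cofactor C_{11} = 1 * -48 = -48

-48


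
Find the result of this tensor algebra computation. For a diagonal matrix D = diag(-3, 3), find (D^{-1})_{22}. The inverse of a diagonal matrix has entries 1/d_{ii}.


For a diagonal matrix, the inverse has entries (D^{-1})_{ii} = 1/d_{ii}.
The diagonal entries are: d_{11} = -3, d_{22} = 3
We need (D^{-1})_{22} = 1/d_{22} = 1/3 = 1/3

1/3


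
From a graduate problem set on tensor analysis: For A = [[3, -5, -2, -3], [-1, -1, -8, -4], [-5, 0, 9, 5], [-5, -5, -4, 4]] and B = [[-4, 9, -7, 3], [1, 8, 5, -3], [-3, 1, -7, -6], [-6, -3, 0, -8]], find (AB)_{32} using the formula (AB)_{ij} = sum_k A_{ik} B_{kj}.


(AB)_{ij} = sum_k A_{ik} B_{kj}.
For i=3, j=2:
A_{31} * B_{12} = -5 * 9 = -45
A_{32} * B_{22} = 0 * 8 = 0
A_{33} * B_{32} = 9 * 1 = 9
A_{34} * B_{42} = 5 * -3 = -15
Sum = -45 + 0 + 9 + -15 = -51

-51


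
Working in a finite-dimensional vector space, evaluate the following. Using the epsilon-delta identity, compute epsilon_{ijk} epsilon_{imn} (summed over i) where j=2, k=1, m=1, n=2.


Using the identity: epsilon_{ijk} epsilon_{imn} = delta_{jm} delta_{kn} - delta_{jn} delta_{km}.
delta_{21} = 0
delta_{12} = 0
delta_{22} = 1
delta_{11} = 1
Result = 0 * 0 - 1 * 1 = 0 - 1 = -1

-1


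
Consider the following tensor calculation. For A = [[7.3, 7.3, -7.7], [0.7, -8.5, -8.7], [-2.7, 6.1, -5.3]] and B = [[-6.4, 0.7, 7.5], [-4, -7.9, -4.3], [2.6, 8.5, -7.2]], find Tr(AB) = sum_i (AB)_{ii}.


Tr(AB) = sum_i (AB)_{ii} where (AB)_{ii} = sum_k A_{ik} B_{ki}.
(AB)_{11} = 7.3*-6.4 + 7.3*-4 + -7.7*2.6 = -95.94
(AB)_{22} = 0.7*0.7 + -8.5*-7.9 + -8.7*8.5 = -6.31
(AB)_{33} = -2.7*7.5 + 6.1*-4.3 + -5.3*-7.2 = -8.32
Tr(AB) = -95.94 + -6.31 + -8.32 = -110.57

-110.57


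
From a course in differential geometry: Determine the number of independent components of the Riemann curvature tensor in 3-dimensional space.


The Riemann tensor in d dimensions has d^2(d^2 - 1)/12 independent components.
d = 3, so d^2 = 9
d^2 - 1 = 8
d^2(d^2 - 1) = 9 * 8 = 72
Divide by 12: 72 / 12 = 6

6


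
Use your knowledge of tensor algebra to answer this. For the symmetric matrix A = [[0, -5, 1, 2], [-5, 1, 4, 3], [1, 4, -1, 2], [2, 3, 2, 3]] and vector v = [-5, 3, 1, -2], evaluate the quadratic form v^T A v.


First compute Av:
(Av)_1 = 0*-5 + -5*3 + 1*1 + 2*-2 = -18
(Av)_2 = -5*-5 + 1*3 + 4*1 + 3*-2 = 26
(Av)_3 = 1*-5 + 4*3 + -1*1 + 2*-2 = 2
(Av)_4 = 2*-5 + 3*3 + 2*1 + 3*-2 = -5
Av = [-18, 26, 2, -5]
Then v^T (Av) = -5*-18 + 3*26 + 1*2 + -2*-5
= 90 + 78 + 2 + 10 = 180

180


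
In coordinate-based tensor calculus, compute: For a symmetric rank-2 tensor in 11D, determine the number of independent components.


A symmetric rank-2 tensor in d dimensions has d(d+1)/2 independent components.
d = 11
d(d+1)/2 = 11 * 12 / 2 = 132 / 2 = 66

66


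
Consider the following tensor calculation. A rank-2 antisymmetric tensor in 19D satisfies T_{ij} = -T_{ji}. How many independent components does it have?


An antisymmetric rank-2 tensor satisfies A_{ij} = -A_{ji}, so diagonal entries are zero.
The independent components are the upper-triangular entries: C(n, 2) = n(n-1)/2.
n = 19
C(19, 2) = 19 * 18 / 2 = 342 / 2 = 171

171


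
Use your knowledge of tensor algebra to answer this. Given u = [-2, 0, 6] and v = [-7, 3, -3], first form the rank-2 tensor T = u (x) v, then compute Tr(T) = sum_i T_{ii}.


The outer product gives T_{ij} = u_i v_j.
The trace (contraction) is Tr(T) = sum_i T_{ii} = sum_i u_i v_i.
Diagonal entries:
T_{11} = u_1 * v_1 = -2 * -7 = 14
T_{22} = u_2 * v_2 = 0 * 3 = 0
T_{33} = u_3 * v_3 = 6 * -3 = -18
Tr(T) = 14 + 0 + -18 = -4

-4


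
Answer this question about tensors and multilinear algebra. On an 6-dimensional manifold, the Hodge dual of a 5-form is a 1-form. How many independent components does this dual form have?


The Hodge dual of a p-form on an n-dimensional manifold is an (n-p)-form.
n = 6, p = 5, so dual degree = 6 - 5 = 1
The number of components is C(n, n-p) = C(6, 1) = 6

6


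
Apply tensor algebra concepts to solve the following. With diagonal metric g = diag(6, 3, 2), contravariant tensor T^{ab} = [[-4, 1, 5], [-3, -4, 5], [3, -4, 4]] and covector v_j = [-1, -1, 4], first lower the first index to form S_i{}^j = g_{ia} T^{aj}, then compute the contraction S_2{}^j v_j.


Step 1: lower the first index. For a diagonal metric, g_{ia} T^{aj} = g_{ii} T^{ij} (no sum on i).
g_{22} = 3
S_2{}^1 = 3 * T^{21} = 3 * -3 = -9
S_2{}^2 = 3 * T^{22} = 3 * -4 = -12
S_2{}^3 = 3 * T^{23} = 3 * 5 = 15
Step 2: contract S_2{}^j with v_j.
S_2{}^1 * v_1 = -9 * -1 = 9
S_2{}^2 * v_2 = -12 * -1 = 12
S_2{}^3 * v_3 = 15 * 4 = 60
Result = 9 + 12 + 60 = 81

81


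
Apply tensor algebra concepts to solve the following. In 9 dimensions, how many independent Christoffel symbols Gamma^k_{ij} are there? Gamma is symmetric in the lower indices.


Christoffel symbols Gamma^k_{ij} are symmetric in i,j, so there are d * d(d+1)/2 independent symbols.
d = 9
d(d+1)/2 = 9 * 10 / 2 = 45
Total = 9 * 45 = 405

405


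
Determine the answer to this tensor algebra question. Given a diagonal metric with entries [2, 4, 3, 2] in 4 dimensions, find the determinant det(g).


For a diagonal metric, the determinant is the product of diagonal entries.
Diagonal entries: 2, 4, 3, 2
det(g) = 2 * 4 * 3 * 2 = 48

48


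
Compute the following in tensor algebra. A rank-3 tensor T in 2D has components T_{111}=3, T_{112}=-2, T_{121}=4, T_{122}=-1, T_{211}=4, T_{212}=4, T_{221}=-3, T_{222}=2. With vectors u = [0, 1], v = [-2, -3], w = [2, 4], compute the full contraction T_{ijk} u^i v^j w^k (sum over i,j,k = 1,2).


S = sum over i,j,k of T_{ijk} u_i v_j w_k. Expanding all 8 terms:
T_{111}*u_1*v_1*w_1 = 3*0*-2*2 = 0  (running total: 0)
T_{112}*u_1*v_1*w_2 = -2*0*-2*4 = 0  (running total: 0)
T_{121}*u_1*v_2*w_1 = 4*0*-3*2 = 0  (running total: 0)
T_{122}*u_1*v_2*w_2 = -1*0*-3*4 = 0  (running total: 0)
T_{211}*u_2*v_1*w_1 = 4*1*-2*2 = -16  (running total: -16)
T_{212}*u_2*v_1*w_2 = 4*1*-2*4 = -32  (running total: -48)
T_{221}*u_2*v_2*w_1 = -3*1*-3*2 = 18  (running total: -30)
T_{222}*u_2*v_2*w_2 = 2*1*-3*4 = -24  (running total: -54)
S = -54

-54


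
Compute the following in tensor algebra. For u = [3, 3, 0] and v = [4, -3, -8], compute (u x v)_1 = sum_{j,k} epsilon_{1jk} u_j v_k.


(u x v)_1 = sum_{j,k} epsilon_{1jk} u_j v_k. Only permutations of (1,2,3) contribute; the two non-zero terms are:
eps_{123} u_2 v_3 = 1 * 3 * -8 = -24
eps_{132} u_3 v_2 = -1 * 0 * -3 = 0
(u x v)_1 = -24

-24


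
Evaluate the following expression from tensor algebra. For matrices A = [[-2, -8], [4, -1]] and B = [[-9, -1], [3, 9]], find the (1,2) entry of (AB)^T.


(AB)^T_{ij} = (AB)_{ji} = sum_k A_{jk} B_{ki}.
For i=1, j=2 we need (AB)_{21}:
A_{21} * B_{11} = 4 * -9 = -36
A_{22} * B_{21} = -1 * 3 = -3
Sum = -36 + -3 = -39

-39


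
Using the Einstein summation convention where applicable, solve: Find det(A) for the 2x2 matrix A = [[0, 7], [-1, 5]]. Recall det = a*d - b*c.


For a 2x2 matrix [[a, b], [c, d]], det = a*d - b*c.
a = 0, b = 7, c = -1, d = 5
a*d = 0 * 5 = 0
b*c = 7 * -1 = -7
det = 0 - -7 = 7

7


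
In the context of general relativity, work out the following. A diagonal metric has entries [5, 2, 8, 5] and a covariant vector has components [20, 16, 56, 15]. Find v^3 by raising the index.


To raise an index with a diagonal metric: v^i = v_i / g_{ii}.
For index 3: v_3 = 56, g_{33} = 8
v^3 = 56 / 8 = 7

7


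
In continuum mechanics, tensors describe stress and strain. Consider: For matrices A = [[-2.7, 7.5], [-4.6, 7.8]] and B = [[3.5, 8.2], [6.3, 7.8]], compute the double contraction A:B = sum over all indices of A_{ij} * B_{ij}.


A:B = sum over all i,j of A_{ij} * B_{ij}.
Row 1: -2.7*3.5=-9.45, 7.5*8.2=61.5 => row sum = 52.05
Row 2: -4.6*6.3=-28.98, 7.8*7.8=60.84 => row sum = 31.86
Total = 52.05 + 31.86 = 83.91

83.91


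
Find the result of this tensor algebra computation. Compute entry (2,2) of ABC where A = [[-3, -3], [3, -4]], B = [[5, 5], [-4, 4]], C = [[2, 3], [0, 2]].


(ABC)_{22} = sum_m (AB)_{2m} C_{m2}. First compute row 2 of AB.
(AB)_{21} = 3*5 + -4*-4 = 31
(AB)_{22} = 3*5 + -4*4 = -1
Now contract with column 2 of C:
(AB)_{21} * C_{12} = 31 * 3 = 93
(AB)_{22} * C_{22} = -1 * 2 = -2
(ABC)_{22} = 93 + -2 = 91

91


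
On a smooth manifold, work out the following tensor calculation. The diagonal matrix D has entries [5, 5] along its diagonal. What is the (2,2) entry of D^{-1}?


For a diagonal matrix, the inverse has entries (D^{-1})_{ii} = 1/d_{ii}.
The diagonal entries are: d_{11} = 5, d_{22} = 5
We need (D^{-1})_{22} = 1/d_{22} = 1/5 = 1/5

1/5


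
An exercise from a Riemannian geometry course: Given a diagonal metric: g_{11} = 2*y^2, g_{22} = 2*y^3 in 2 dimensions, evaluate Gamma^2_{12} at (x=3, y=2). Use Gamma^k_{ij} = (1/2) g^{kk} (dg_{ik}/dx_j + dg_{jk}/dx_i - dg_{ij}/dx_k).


For a diagonal metric, Gamma^k_{ij} = (1/2) g^{kk} (dg_{ik}/dx_j + dg_{jk}/dx_i - dg_{ij}/dx_k).
The metric is diagonal, so g_{ab} = 0 for a != b.
At the given point: g_{11} = 8, g_{22} = 16
g^{22} = 1/16
dg_{12}/dx_2 = 0 (off-diagonal)
dg_{22}/dx_1 = dg_{22}/dx_1 = 0
dg_{12}/dx_2 = 0 (off-diagonal)
Numerator = 0 + 0 - 0 = 0
Gamma^2_{12} = 0 / (2 * 16) = 0

0


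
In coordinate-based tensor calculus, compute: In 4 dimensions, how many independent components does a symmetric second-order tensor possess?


A symmetric rank-2 tensor in d dimensions has d(d+1)/2 independent components.
d = 4
d(d+1)/2 = 4 * 5 / 2 = 20 / 2 = 10

10


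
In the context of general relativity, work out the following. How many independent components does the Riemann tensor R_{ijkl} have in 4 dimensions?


The Riemann tensor in d dimensions has d^2(d^2 - 1)/12 independent components.
d = 4, so d^2 = 16
d^2 - 1 = 15
d^2(d^2 - 1) = 16 * 15 = 240
Divide by 12: 240 / 12 = 20

20


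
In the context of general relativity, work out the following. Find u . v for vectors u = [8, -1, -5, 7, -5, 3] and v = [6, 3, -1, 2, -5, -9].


The inner product u . v = sum of u_i * v_i.
Term-by-term: 8 * 6, -1 * 3, -5 * -1, 7 * 2, -5 * -5, 3 * -9
Products: 48, -3, 5, 14, 25, -27
Sum = 48 + -3 + 5 + 14 + 25 + -27 = 62

62


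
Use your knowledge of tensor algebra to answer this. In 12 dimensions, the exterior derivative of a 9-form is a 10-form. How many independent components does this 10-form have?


The exterior derivative of a p-form is a (p+1)-form.
Its number of independent components is C(n, p+1).
n = 12, p+1 = 10
C(12, 10) = 66

66


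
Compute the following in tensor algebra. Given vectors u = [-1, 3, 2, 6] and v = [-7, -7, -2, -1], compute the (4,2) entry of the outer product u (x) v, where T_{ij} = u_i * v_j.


The outer product entry T_{ij} = u_i * v_j.
We need i=4, j=2.
u_4 = 6, v_2 = -7
T_{4,2} = 6 * -7 = -42

-42


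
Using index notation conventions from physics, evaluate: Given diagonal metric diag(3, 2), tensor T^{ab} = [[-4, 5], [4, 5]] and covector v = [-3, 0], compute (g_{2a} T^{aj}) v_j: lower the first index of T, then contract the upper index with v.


Step 1: lower the first index. For a diagonal metric, g_{ia} T^{aj} = g_{ii} T^{ij} (no sum on i).
g_{22} = 2
S_2{}^1 = 2 * T^{21} = 2 * 4 = 8
S_2{}^2 = 2 * T^{22} = 2 * 5 = 10
Step 2: contract S_2{}^j with v_j.
S_2{}^1 * v_1 = 8 * -3 = -24
S_2{}^2 * v_2 = 10 * 0 = 0
Result = -24 + 0 = -24

-24


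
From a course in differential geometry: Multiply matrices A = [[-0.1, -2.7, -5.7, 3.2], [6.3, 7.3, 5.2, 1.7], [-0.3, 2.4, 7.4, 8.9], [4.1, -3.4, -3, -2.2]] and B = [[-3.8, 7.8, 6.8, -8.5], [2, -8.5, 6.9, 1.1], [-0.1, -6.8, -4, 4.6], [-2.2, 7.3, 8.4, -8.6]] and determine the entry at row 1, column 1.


(AB)_{ij} = sum_k A_{ik} B_{kj}.
For i=1, j=1:
A_{11} * B_{11} = -0.1 * -3.8 = 0.38
A_{12} * B_{21} = -2.7 * 2 = -5.4
A_{13} * B_{31} = -5.7 * -0.1 = 0.57
A_{14} * B_{41} = 3.2 * -2.2 = -7.04
Sum = 0.38 + -5.4 + 0.57 + -7.04 = -11.49

-11.49
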